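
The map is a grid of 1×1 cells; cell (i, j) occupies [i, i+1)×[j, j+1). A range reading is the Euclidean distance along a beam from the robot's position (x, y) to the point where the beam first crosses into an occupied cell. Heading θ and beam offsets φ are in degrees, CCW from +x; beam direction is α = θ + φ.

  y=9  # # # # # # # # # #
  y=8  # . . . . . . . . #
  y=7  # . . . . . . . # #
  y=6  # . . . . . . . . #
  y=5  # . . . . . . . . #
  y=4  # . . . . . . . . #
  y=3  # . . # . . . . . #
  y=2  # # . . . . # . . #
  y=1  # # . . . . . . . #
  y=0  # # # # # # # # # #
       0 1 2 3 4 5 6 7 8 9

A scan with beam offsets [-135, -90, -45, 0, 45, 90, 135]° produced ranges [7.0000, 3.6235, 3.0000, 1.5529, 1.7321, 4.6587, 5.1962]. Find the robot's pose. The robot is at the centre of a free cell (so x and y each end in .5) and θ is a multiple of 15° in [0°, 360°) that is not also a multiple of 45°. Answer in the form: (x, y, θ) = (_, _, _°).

(x, y, θ) = (5.5, 7.5, 75°)

The pose lattice has 59·16 = 944 candidates. Test each by forward raycasting.
  (2.5, 5.5, 195°): beam 1 = 4.0415 ≠ 7.0000 ✗
  (2.5, 2.5, 105°): beam 1 = 3.0000 ≠ 7.0000 ✗
  (5.5, 6.5, 105°): beam 1 = 4.0415 ≠ 7.0000 ✗
  (7.5, 8.5, 345°): beam 1 = 7.5056 ≠ 7.0000 ✗
  (3.5, 1.5, 240°): beam 1 = 1.5529 ≠ 7.0000 ✗
  …
  (5.5, 7.5, 75°): r_1=7.0000, r_2=3.6235, r_3=3.0000, r_4=1.5529, r_5=1.7321, r_6=4.6587, r_7=5.1962 — all match ✓
No second candidate reproduces the full scan.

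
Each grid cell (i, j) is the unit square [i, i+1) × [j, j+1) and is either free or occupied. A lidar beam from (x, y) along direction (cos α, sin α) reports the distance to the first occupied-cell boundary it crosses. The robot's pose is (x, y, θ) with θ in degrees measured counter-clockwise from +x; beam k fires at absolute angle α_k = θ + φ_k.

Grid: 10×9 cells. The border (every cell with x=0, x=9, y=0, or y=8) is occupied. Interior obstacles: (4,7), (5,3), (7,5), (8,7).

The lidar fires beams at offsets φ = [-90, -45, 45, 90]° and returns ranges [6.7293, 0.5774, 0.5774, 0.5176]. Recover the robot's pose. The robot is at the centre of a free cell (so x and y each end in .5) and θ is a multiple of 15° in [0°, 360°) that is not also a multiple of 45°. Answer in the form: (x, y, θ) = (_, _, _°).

Candidates: 52 free-cell centres × 16 headings = 832 poses. Raycast each; keep the one whose scan matches to 4 dp.
  (4.5, 6.5, 210°): beam 1 = 0.5774 ≠ 6.7293 ✗
  (3.5, 7.5, 150°): beam 1 = 0.5774 ≠ 6.7293 ✗
  (1.5, 3.5, 195°): beam 1 = 1.9319 ≠ 6.7293 ✗
  (3.5, 1.5, 285°): beam 1 = 1.9319 ≠ 6.7293 ✗
  …
  (3.5, 7.5, 15°): r_1=6.7293, r_2=0.5774, r_3=0.5774, r_4=0.5176 — all match ✓
Only this pose fits every beam.

(x, y, θ) = (3.5, 7.5, 15°)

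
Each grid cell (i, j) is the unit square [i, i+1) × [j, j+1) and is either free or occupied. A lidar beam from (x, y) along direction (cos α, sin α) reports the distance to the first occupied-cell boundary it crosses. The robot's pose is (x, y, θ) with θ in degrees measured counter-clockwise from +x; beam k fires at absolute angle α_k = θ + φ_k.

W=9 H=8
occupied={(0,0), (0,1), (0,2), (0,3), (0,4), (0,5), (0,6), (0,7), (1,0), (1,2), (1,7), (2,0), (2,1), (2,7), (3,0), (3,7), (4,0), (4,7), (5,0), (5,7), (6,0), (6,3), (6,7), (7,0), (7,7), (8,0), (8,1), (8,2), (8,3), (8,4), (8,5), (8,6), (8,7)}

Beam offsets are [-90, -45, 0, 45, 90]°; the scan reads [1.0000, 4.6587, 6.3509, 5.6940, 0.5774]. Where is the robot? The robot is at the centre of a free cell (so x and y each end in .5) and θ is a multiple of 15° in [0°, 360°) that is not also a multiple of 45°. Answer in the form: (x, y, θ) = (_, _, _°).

(x, y, θ) = (3.5, 1.5, 60°)

Enumerate (i+0.5, j+0.5, θ) over the 39 free cells and 16 admissible headings. For each, cast all 5 beams and compare to the given ranges.
  (3.5, 1.5, 195°): beam 1 = 5.6940 ≠ 1.0000 ✗
  (4.5, 4.5, 345°): beam 1 = 3.6235 ≠ 1.0000 ✗
  (5.5, 5.5, 285°): beam 1 = 4.6587 ≠ 1.0000 ✗
  …
  (3.5, 1.5, 60°): r_1=1.0000, r_2=4.6587, r_3=6.3509, r_4=5.6940, r_5=0.5774 — all match ✓
Unique over the lattice → pose = (3.5, 1.5, 60°).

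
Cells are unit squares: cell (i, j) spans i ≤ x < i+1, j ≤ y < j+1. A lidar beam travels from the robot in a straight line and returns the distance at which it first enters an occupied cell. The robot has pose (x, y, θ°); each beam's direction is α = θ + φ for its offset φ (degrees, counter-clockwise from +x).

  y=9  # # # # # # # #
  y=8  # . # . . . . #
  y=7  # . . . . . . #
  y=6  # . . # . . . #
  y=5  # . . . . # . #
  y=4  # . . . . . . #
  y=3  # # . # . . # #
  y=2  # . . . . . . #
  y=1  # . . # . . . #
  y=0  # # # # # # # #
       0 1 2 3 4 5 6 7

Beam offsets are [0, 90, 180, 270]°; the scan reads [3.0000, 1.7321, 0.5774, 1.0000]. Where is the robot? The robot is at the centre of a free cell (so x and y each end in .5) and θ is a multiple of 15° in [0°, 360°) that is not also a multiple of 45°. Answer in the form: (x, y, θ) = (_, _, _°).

Candidates: 41 free-cell centres × 16 headings = 656 poses. Raycast each; keep the one whose scan matches to 4 dp.
  (5.5, 8.5, 60°): beam 1 = 0.5774 ≠ 3.0000 ✗
  (4.5, 2.5, 300°): beam 1 = 1.7321 ≠ 3.0000 ✗
  (1.5, 5.5, 150°): beam 1 = 0.5774 ≠ 3.0000 ✗
  (6.5, 5.5, 15°): beam 1 = 0.5176 ≠ 3.0000 ✗
  (4.5, 5.5, 15°): beam 1 = 0.5176 ≠ 3.0000 ✗
  …
  (6.5, 7.5, 150°): r_1=3.0000, r_2=1.7321, r_3=0.5774, r_4=1.0000 — all match ✓
Unique over the lattice → pose = (6.5, 7.5, 150°).

(x, y, θ) = (6.5, 7.5, 150°)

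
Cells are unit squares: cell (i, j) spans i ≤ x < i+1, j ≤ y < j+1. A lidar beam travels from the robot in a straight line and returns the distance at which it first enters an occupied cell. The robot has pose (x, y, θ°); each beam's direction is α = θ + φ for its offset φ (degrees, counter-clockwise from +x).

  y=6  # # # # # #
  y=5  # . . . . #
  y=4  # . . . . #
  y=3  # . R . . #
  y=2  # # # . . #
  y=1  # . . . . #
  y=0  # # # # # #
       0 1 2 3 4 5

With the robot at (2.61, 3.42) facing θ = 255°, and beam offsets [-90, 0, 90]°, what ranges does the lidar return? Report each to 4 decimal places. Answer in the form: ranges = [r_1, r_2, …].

beam 1: φ=-90°, α=165°
  d=(-0.9659,0.2588)  start (2,3)  tX=0.6315 tY=2.2409  stride 1/|dx|=1.0353 1/|dy|=3.8637
    cross x-line → (1,3), t=0.6315
    cross x-line → (0,3), t=1.6668 (wall)
  → r_1 = 1.6668
beam 2: φ=0°, α=255°
  d=(-0.2588,-0.9659)  start (2,3)  tX=2.3569 tY=0.4348  stride 1/|dx|=3.8637 1/|dy|=1.0353
    cross y-line → (2,2), t=0.4348 (wall)
  → r_2 = 0.4348
beam 3: φ=90°, α=345°
  d=(0.9659,-0.2588)  start (2,3)  tX=0.4038 tY=1.6228  stride 1/|dx|=1.0353 1/|dy|=3.8637
    cross x-line → (3,3), t=0.4038
    cross x-line → (4,3), t=1.4390
    cross y-line → (4,2), t=1.6228
    cross x-line → (5,2), t=2.4743 (wall)
  → r_3 = 2.4743

ranges = [1.6668, 0.4348, 2.4743]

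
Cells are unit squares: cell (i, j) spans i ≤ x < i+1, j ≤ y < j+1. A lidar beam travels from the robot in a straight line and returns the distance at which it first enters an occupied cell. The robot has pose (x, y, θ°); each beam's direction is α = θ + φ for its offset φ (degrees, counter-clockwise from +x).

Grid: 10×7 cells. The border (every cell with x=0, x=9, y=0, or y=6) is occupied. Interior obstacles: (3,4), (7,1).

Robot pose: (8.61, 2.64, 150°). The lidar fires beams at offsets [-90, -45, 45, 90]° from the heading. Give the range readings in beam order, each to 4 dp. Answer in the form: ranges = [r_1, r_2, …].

beam 1: φ=-90°, α=60°
  d=(0.5000,0.8660)  start (8,2)  tX=0.7800 tY=0.4157  stride 1/|dx|=2.0000 1/|dy|=1.1547
    cross y-line → (8,3), t=0.4157
    cross x-line → (9,3), t=0.7800 (wall)
  → r_1 = 0.7800
beam 2: φ=-45°, α=105°
  d=(-0.2588,0.9659)  start (8,2)  tX=2.3569 tY=0.3727  stride 1/|dx|=3.8637 1/|dy|=1.0353
    cross y-line → (8,3), t=0.3727
    cross y-line → (8,4), t=1.4080
    cross x-line → (7,4), t=2.3569
    cross y-line → (7,5), t=2.4433
    cross y-line → (7,6), t=3.4785 (wall)
  → r_2 = 3.4785
beam 3: φ=45°, α=195°
  d=(-0.9659,-0.2588)  start (8,2)  tX=0.6315 tY=2.4728  stride 1/|dx|=1.0353 1/|dy|=3.8637
    cross x-line → (7,2), t=0.6315
    cross x-line → (6,2), t=1.6668
    cross y-line → (6,1), t=2.4728
    cross x-line → (5,1), t=2.7021
    cross x-line → (4,1), t=3.7373
    cross x-line → (3,1), t=4.7726
    cross x-line → (2,1), t=5.8079
    cross y-line → (2,0), t=6.3365 (wall)
  → r_3 = 6.3365
beam 4: φ=90°, α=240°
  d=(-0.5000,-0.8660)  start (8,2)  tX=1.2200 tY=0.7390  stride 1/|dx|=2.0000 1/|dy|=1.1547
    cross y-line → (8,1), t=0.7390
    cross x-line → (7,1), t=1.2200 (wall)
  → r_4 = 1.2200

ranges = [0.7800, 3.4785, 6.3365, 1.2200]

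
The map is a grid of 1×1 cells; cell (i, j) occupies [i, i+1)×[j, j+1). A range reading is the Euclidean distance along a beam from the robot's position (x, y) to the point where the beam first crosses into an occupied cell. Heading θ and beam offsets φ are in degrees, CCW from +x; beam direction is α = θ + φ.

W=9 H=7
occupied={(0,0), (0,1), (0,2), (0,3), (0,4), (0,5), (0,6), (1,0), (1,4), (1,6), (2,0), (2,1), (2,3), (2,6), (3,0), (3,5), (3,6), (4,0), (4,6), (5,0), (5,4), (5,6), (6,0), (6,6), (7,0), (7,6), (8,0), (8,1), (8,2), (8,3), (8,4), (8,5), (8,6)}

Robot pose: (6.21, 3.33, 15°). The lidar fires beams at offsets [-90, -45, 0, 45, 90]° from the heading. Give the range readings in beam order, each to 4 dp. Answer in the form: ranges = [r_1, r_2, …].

ranges = [2.4122, 2.0669, 1.8531, 3.0831, 0.8114]

beam 1: φ=-90°, α=285°
  dir = (cos 285°, sin 285°) = (0.2588, -0.9659); from cell (6,3)
  next x-line at t=3.0523, next y-line at t=0.3416; Δt_x=3.8637, Δt_y=1.0353
    y: enter (6,2) at t=0.3416
    y: enter (6,1) at t=1.3769
    y: enter (6,0) at t=2.4122 ← occupied
  → r_1 = 2.4122
beam 2: φ=-45°, α=330°
  dir = (cos 330°, sin 330°) = (0.8660, -0.5000); from cell (6,3)
  next x-line at t=0.9122, next y-line at t=0.6600; Δt_x=1.1547, Δt_y=2.0000
    y: enter (6,2) at t=0.6600
    x: enter (7,2) at t=0.9122
    x: enter (8,2) at t=2.0669 ← occupied
  → r_2 = 2.0669
beam 3: φ=0°, α=15°
  dir = (cos 15°, sin 15°) = (0.9659, 0.2588); from cell (6,3)
  next x-line at t=0.8179, next y-line at t=2.5887; Δt_x=1.0353, Δt_y=3.8637
    x: enter (7,3) at t=0.8179
    x: enter (8,3) at t=1.8531 ← occupied
  → r_3 = 1.8531
beam 4: φ=45°, α=60°
  dir = (cos 60°, sin 60°) = (0.5000, 0.8660); from cell (6,3)
  next x-line at t=1.5800, next y-line at t=0.7736; Δt_x=2.0000, Δt_y=1.1547
    y: enter (6,4) at t=0.7736
    x: enter (7,4) at t=1.5800
    y: enter (7,5) at t=1.9283
    y: enter (7,6) at t=3.0831 ← occupied
  → r_4 = 3.0831
beam 5: φ=90°, α=105°
  dir = (cos 105°, sin 105°) = (-0.2588, 0.9659); from cell (6,3)
  next x-line at t=0.8114, next y-line at t=0.6936; Δt_x=3.8637, Δt_y=1.0353
    y: enter (6,4) at t=0.6936
    x: enter (5,4) at t=0.8114 ← occupied
  → r_5 = 0.8114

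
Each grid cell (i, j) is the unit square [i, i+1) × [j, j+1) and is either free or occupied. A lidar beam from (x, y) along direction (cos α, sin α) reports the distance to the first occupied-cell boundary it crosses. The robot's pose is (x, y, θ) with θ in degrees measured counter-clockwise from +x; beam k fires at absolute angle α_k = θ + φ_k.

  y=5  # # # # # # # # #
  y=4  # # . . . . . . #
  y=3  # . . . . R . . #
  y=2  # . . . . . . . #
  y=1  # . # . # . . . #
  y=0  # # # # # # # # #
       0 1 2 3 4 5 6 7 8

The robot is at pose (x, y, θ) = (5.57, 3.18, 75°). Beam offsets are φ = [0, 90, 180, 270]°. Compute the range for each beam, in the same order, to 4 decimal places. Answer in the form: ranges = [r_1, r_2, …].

ranges = [1.8842, 3.6959, 2.2023, 2.5157]

beam 1: φ=0°, α=75°
  dir = (cos 75°, sin 75°) = (0.2588, 0.9659); from cell (5,3)
  next x-line at t=1.6614, next y-line at t=0.8489; Δt_x=3.8637, Δt_y=1.0353
    y: enter (5,4) at t=0.8489
    x: enter (6,4) at t=1.6614
    y: enter (6,5) at t=1.8842 ← occupied
  → r_1 = 1.8842
beam 2: φ=90°, α=165°
  dir = (cos 165°, sin 165°) = (-0.9659, 0.2588); from cell (5,3)
  next x-line at t=0.5901, next y-line at t=3.1682; Δt_x=1.0353, Δt_y=3.8637
    x: enter (4,3) at t=0.5901
    x: enter (3,3) at t=1.6254
    x: enter (2,3) at t=2.6607
    y: enter (2,4) at t=3.1682
    x: enter (1,4) at t=3.6959 ← occupied
  → r_2 = 3.6959
beam 3: φ=180°, α=255°
  dir = (cos 255°, sin 255°) = (-0.2588, -0.9659); from cell (5,3)
  next x-line at t=2.2023, next y-line at t=0.1863; Δt_x=3.8637, Δt_y=1.0353
    y: enter (5,2) at t=0.1863
    y: enter (5,1) at t=1.2216
    x: enter (4,1) at t=2.2023 ← occupied
  → r_3 = 2.2023
beam 4: φ=270°, α=345°
  dir = (cos 345°, sin 345°) = (0.9659, -0.2588); from cell (5,3)
  next x-line at t=0.4452, next y-line at t=0.6955; Δt_x=1.0353, Δt_y=3.8637
    x: enter (6,3) at t=0.4452
    y: enter (6,2) at t=0.6955
    x: enter (7,2) at t=1.4804
    x: enter (8,2) at t=2.5157 ← occupied
  → r_4 = 2.5157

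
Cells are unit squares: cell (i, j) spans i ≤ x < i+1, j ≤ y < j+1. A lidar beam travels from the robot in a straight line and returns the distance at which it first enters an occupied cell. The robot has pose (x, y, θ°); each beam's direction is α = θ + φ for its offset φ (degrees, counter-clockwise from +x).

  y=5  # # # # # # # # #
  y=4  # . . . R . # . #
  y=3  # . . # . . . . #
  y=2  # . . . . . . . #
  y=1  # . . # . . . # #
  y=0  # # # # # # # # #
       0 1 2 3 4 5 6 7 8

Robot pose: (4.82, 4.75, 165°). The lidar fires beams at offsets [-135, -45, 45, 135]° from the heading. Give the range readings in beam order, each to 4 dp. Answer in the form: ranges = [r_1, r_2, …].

ranges = [0.5000, 0.2887, 1.5000, 4.3301]

beam 1: φ=-135°, α=30°
  cosα=0.8660 sinα=0.5000 | (4,4) | tMaxX 0.2078 tMaxY 0.5000 | tΔX 1.1547 tΔY 2.0000
    t=0.2078 [x] (5,4)
    t=0.5000 [y] (5,5) — stop
  → r_1 = 0.5000
beam 2: φ=-45°, α=120°
  cosα=-0.5000 sinα=0.8660 | (4,4) | tMaxX 1.6400 tMaxY 0.2887 | tΔX 2.0000 tΔY 1.1547
    t=0.2887 [y] (4,5) — stop
  → r_2 = 0.2887
beam 3: φ=45°, α=210°
  cosα=-0.8660 sinα=-0.5000 | (4,4) | tMaxX 0.9469 tMaxY 1.5000 | tΔX 1.1547 tΔY 2.0000
    t=0.9469 [x] (3,4)
    t=1.5000 [y] (3,3) — stop
  → r_3 = 1.5000
beam 4: φ=135°, α=300°
  cosα=0.5000 sinα=-0.8660 | (4,4) | tMaxX 0.3600 tMaxY 0.8660 | tΔX 2.0000 tΔY 1.1547
    t=0.3600 [x] (5,4)
    t=0.8660 [y] (5,3)
    t=2.0207 [y] (5,2)
    t=2.3600 [x] (6,2)
    t=3.1754 [y] (6,1)
    t=4.3301 [y] (6,0) — stop
  → r_4 = 4.3301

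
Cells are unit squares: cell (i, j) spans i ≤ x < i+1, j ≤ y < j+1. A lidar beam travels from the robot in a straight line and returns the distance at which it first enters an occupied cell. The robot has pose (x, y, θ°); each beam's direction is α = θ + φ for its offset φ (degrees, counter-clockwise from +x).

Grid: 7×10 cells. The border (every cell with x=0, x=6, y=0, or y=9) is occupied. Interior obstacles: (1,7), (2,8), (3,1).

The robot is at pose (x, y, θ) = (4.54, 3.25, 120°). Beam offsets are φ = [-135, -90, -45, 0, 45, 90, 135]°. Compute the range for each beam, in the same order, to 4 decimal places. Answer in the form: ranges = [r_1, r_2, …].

ranges = [1.5115, 1.6859, 5.6410, 5.0800, 3.6649, 4.0876, 2.0864]

beam 1: φ=-135°, α=345°
  cosα=0.9659 sinα=-0.2588 | (4,3) | tMaxX 0.4762 tMaxY 0.9659 | tΔX 1.0353 tΔY 3.8637
    t=0.4762 [x] (5,3)
    t=0.9659 [y] (5,2)
    t=1.5115 [x] (6,2) — stop
  → r_1 = 1.5115
beam 2: φ=-90°, α=30°
  cosα=0.8660 sinα=0.5000 | (4,3) | tMaxX 0.5312 tMaxY 1.5000 | tΔX 1.1547 tΔY 2.0000
    t=0.5312 [x] (5,3)
    t=1.5000 [y] (5,4)
    t=1.6859 [x] (6,4) — stop
  → r_2 = 1.6859
beam 3: φ=-45°, α=75°
  cosα=0.2588 sinα=0.9659 | (4,3) | tMaxX 1.7773 tMaxY 0.7765 | tΔX 3.8637 tΔY 1.0353
    t=0.7765 [y] (4,4)
    t=1.7773 [x] (5,4)
    t=1.8117 [y] (5,5)
    t=2.8470 [y] (5,6)
    t=3.8823 [y] (5,7)
    t=4.9176 [y] (5,8)
    t=5.6410 [x] (6,8) — stop
  → r_3 = 5.6410
beam 4: φ=0°, α=120°
  cosα=-0.5000 sinα=0.8660 | (4,3) | tMaxX 1.0800 tMaxY 0.8660 | tΔX 2.0000 tΔY 1.1547
    t=0.8660 [y] (4,4)
    t=1.0800 [x] (3,4)
    t=2.0207 [y] (3,5)
    t=3.0800 [x] (2,5)
    t=3.1754 [y] (2,6)
    t=4.3301 [y] (2,7)
    t=5.0800 [x] (1,7) — stop
  → r_4 = 5.0800
beam 5: φ=45°, α=165°
  cosα=-0.9659 sinα=0.2588 | (4,3) | tMaxX 0.5590 tMaxY 2.8978 | tΔX 1.0353 tΔY 3.8637
    t=0.5590 [x] (3,3)
    t=1.5943 [x] (2,3)
    t=2.6296 [x] (1,3)
    t=2.8978 [y] (1,4)
    t=3.6649 [x] (0,4) — stop
  → r_5 = 3.6649
beam 6: φ=90°, α=210°
  cosα=-0.8660 sinα=-0.5000 | (4,3) | tMaxX 0.6235 tMaxY 0.5000 | tΔX 1.1547 tΔY 2.0000
    t=0.5000 [y] (4,2)
    t=0.6235 [x] (3,2)
    t=1.7782 [x] (2,2)
    t=2.5000 [y] (2,1)
    t=2.9329 [x] (1,1)
    t=4.0876 [x] (0,1) — stop
  → r_6 = 4.0876
beam 7: φ=135°, α=255°
  cosα=-0.2588 sinα=-0.9659 | (4,3) | tMaxX 2.0864 tMaxY 0.2588 | tΔX 3.8637 tΔY 1.0353
    t=0.2588 [y] (4,2)
    t=1.2941 [y] (4,1)
    t=2.0864 [x] (3,1) — stop
  → r_7 = 2.0864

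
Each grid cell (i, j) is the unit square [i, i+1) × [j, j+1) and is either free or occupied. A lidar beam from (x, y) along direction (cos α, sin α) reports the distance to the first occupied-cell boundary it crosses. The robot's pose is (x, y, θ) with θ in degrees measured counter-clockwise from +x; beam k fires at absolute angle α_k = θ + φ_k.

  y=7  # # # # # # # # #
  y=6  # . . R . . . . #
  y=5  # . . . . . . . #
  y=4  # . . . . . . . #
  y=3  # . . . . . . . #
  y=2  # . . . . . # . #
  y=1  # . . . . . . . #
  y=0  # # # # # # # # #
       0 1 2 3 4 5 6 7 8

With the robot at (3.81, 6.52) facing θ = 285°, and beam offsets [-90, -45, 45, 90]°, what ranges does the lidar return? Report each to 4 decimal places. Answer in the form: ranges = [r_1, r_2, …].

beam 1: φ=-90°, α=195°
  cosα=-0.9659 sinα=-0.2588 | (3,6) | tMaxX 0.8386 tMaxY 2.0091 | tΔX 1.0353 tΔY 3.8637
    t=0.8386 [x] (2,6)
    t=1.8738 [x] (1,6)
    t=2.0091 [y] (1,5)
    t=2.9091 [x] (0,5) — stop
  → r_1 = 2.9091
beam 2: φ=-45°, α=240°
  cosα=-0.5000 sinα=-0.8660 | (3,6) | tMaxX 1.6200 tMaxY 0.6004 | tΔX 2.0000 tΔY 1.1547
    t=0.6004 [y] (3,5)
    t=1.6200 [x] (2,5)
    t=1.7551 [y] (2,4)
    t=2.9098 [y] (2,3)
    t=3.6200 [x] (1,3)
    t=4.0645 [y] (1,2)
    t=5.2192 [y] (1,1)
    t=5.6200 [x] (0,1) — stop
  → r_2 = 5.6200
beam 3: φ=45°, α=330°
  cosα=0.8660 sinα=-0.5000 | (3,6) | tMaxX 0.2194 tMaxY 1.0400 | tΔX 1.1547 tΔY 2.0000
    t=0.2194 [x] (4,6)
    t=1.0400 [y] (4,5)
    t=1.3741 [x] (5,5)
    t=2.5288 [x] (6,5)
    t=3.0400 [y] (6,4)
    t=3.6835 [x] (7,4)
    t=4.8382 [x] (8,4) — stop
  → r_3 = 4.8382
beam 4: φ=90°, α=15°
  cosα=0.9659 sinα=0.2588 | (3,6) | tMaxX 0.1967 tMaxY 1.8546 | tΔX 1.0353 tΔY 3.8637
    t=0.1967 [x] (4,6)
    t=1.2320 [x] (5,6)
    t=1.8546 [y] (5,7) — stop
  → r_4 = 1.8546

ranges = [2.9091, 5.6200, 4.8382, 1.8546]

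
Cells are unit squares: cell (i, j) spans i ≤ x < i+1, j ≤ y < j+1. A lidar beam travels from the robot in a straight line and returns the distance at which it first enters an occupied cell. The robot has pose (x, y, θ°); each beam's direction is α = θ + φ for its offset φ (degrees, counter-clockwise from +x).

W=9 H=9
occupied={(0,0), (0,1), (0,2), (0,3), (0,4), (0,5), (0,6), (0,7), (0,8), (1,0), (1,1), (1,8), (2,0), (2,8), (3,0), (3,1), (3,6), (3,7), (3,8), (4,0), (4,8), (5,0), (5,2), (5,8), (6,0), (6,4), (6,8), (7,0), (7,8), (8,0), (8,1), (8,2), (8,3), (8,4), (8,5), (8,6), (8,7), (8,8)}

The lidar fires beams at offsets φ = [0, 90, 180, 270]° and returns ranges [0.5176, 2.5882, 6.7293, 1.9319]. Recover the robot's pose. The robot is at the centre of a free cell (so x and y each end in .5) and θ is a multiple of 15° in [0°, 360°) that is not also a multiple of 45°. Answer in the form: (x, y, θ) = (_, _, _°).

(x, y, θ) = (7.5, 5.5, 15°)

Candidates: 43 free-cell centres × 16 headings = 688 poses. Raycast each; keep the one whose scan matches to 4 dp.
  (3.5, 3.5, 15°): beam 1 = 2.5882 ≠ 0.5176 ✗
  (5.5, 7.5, 210°): beam 1 = 1.7321 ≠ 0.5176 ✗
  (5.5, 5.5, 240°): beam 1 = 4.0415 ≠ 0.5176 ✗
  (4.5, 7.5, 330°): beam 1 = 4.0415 ≠ 0.5176 ✗
  (3.5, 3.5, 120°): beam 1 = 5.0000 ≠ 0.5176 ✗
  …
  (7.5, 5.5, 15°): r_1=0.5176, r_2=2.5882, r_3=6.7293, r_4=1.9319 — all match ✓
No second candidate reproduces the full scan.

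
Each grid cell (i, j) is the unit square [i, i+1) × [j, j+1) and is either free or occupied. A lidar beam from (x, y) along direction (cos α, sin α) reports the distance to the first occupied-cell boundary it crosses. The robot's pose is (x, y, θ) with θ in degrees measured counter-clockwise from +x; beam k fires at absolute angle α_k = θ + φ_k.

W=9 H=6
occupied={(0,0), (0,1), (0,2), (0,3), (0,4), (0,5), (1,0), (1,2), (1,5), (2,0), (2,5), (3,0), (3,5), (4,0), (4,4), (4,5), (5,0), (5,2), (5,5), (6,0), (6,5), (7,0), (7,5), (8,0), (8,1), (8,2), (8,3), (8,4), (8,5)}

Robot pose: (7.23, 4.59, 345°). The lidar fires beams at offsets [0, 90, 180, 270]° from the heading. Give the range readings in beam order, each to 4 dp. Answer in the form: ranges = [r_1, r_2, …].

ranges = [0.7972, 0.4245, 1.5841, 3.7166]

beam 1: φ=0°, α=345°
  direction (0.9659, -0.2588); cell (7,4); t to first gridline: x 0.7972, y 2.2796 (then +1.0353 / +3.8637)
    (8,4) via x @ 0.7972  # hit
  → r_1 = 0.7972
beam 2: φ=90°, α=75°
  direction (0.2588, 0.9659); cell (7,4); t to first gridline: x 2.9751, y 0.4245 (then +3.8637 / +1.0353)
    (7,5) via y @ 0.4245  # hit
  → r_2 = 0.4245
beam 3: φ=180°, α=165°
  direction (-0.9659, 0.2588); cell (7,4); t to first gridline: x 0.2381, y 1.5841 (then +1.0353 / +3.8637)
    (6,4) via x @ 0.2381
    (5,4) via x @ 1.2734
    (5,5) via y @ 1.5841  # hit
  → r_3 = 1.5841
beam 4: φ=270°, α=255°
  direction (-0.2588, -0.9659); cell (7,4); t to first gridline: x 0.8887, y 0.6108 (then +3.8637 / +1.0353)
    (7,3) via y @ 0.6108
    (6,3) via x @ 0.8887
    (6,2) via y @ 1.6461
    (6,1) via y @ 2.6814
    (6,0) via y @ 3.7166  # hit
  → r_4 = 3.7166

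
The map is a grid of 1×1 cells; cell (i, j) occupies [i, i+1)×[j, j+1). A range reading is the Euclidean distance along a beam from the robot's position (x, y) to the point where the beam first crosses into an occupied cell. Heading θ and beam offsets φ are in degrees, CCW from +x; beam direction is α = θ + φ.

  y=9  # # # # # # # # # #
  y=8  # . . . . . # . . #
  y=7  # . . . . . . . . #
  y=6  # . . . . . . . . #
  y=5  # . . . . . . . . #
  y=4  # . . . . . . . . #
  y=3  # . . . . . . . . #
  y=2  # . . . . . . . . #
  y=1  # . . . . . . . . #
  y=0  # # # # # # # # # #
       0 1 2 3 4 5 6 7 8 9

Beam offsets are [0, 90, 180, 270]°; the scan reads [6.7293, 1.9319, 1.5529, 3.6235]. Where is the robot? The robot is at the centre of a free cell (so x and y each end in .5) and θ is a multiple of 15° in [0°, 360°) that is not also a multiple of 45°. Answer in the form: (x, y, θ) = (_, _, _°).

(x, y, θ) = (4.5, 7.5, 285°)

Enumerate (i+0.5, j+0.5, θ) over the 63 free cells and 16 admissible headings. For each, cast all 4 beams and compare to the given ranges.
  (8.5, 1.5, 255°): beam 1 = 0.5176 ≠ 6.7293 ✗
  (6.5, 6.5, 120°): beam 1 = 2.8868 ≠ 6.7293 ✗
  (7.5, 4.5, 120°): beam 1 = 5.1962 ≠ 6.7293 ✗
  (2.5, 6.5, 285°): beam 1 = 5.6940 ≠ 6.7293 ✗
  …
  (4.5, 7.5, 285°): r_1=6.7293, r_2=1.9319, r_3=1.5529, r_4=3.6235 — all match ✓
No second candidate reproduces the full scan.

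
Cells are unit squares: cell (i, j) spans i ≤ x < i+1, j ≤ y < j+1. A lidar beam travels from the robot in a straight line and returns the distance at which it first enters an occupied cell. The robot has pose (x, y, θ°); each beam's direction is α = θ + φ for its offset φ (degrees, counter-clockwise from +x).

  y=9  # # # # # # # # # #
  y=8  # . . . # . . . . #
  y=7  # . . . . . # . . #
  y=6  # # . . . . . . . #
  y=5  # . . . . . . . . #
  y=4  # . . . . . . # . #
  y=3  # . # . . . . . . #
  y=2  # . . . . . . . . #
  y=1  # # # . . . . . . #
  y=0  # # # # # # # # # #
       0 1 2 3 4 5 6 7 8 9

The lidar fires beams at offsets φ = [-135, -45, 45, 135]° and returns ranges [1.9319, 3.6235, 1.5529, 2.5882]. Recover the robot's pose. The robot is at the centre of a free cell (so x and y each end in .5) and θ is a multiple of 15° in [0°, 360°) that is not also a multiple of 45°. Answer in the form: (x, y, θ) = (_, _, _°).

The pose lattice has 57·16 = 912 candidates. Test each by forward raycasting.
  (5.5, 8.5, 60°): beam 1 = 7.7646 ≠ 1.9319 ✗
  (5.5, 8.5, 330°): beam 1 = 0.5176 ≠ 1.9319 ✗
  (1.5, 4.5, 165°): beam 1 = 5.1962 ≠ 1.9319 ✗
  (1.5, 4.5, 300°): beam 1 = 0.5176 ≠ 1.9319 ✗
  …
  (6.5, 2.5, 210°): r_1=1.9319, r_2=3.6235, r_3=1.5529, r_4=2.5882 — all match ✓
Unique over the lattice → pose = (6.5, 2.5, 210°).

(x, y, θ) = (6.5, 2.5, 210°)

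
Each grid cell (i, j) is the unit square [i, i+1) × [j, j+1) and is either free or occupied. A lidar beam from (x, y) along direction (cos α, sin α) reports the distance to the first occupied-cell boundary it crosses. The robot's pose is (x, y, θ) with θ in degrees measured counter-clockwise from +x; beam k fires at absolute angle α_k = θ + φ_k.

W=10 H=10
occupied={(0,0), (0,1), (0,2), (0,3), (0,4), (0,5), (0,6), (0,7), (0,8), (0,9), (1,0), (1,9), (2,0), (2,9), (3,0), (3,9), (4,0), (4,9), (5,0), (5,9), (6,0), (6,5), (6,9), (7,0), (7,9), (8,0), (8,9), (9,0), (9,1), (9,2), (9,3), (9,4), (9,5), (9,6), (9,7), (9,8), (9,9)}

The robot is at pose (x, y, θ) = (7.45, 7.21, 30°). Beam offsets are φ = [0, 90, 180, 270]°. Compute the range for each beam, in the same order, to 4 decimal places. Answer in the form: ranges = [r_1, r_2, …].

ranges = [1.7898, 2.0669, 7.4478, 3.1000]

beam 1: φ=0°, α=30°
  direction (0.8660, 0.5000); cell (7,7); t to first gridline: x 0.6351, y 1.5800 (then +1.1547 / +2.0000)
    (8,7) via x @ 0.6351
    (8,8) via y @ 1.5800
    (9,8) via x @ 1.7898  # hit
  → r_1 = 1.7898
beam 2: φ=90°, α=120°
  direction (-0.5000, 0.8660); cell (7,7); t to first gridline: x 0.9000, y 0.9122 (then +2.0000 / +1.1547)
    (6,7) via x @ 0.9000
    (6,8) via y @ 0.9122
    (6,9) via y @ 2.0669  # hit
  → r_2 = 2.0669
beam 3: φ=180°, α=210°
  direction (-0.8660, -0.5000); cell (7,7); t to first gridline: x 0.5196, y 0.4200 (then +1.1547 / +2.0000)
    (7,6) via y @ 0.4200
    (6,6) via x @ 0.5196
    (5,6) via x @ 1.6743
    (5,5) via y @ 2.4200
    (4,5) via x @ 2.8290
    (3,5) via x @ 3.9837
    (3,4) via y @ 4.4200
    (2,4) via x @ 5.1384
    (1,4) via x @ 6.2931
    (1,3) via y @ 6.4200
    (0,3) via x @ 7.4478  # hit
  → r_3 = 7.4478
beam 4: φ=270°, α=300°
  direction (0.5000, -0.8660); cell (7,7); t to first gridline: x 1.1000, y 0.2425 (then +2.0000 / +1.1547)
    (7,6) via y @ 0.2425
    (8,6) via x @ 1.1000
    (8,5) via y @ 1.3972
    (8,4) via y @ 2.5519
    (9,4) via x @ 3.1000  # hit
  → r_4 = 3.1000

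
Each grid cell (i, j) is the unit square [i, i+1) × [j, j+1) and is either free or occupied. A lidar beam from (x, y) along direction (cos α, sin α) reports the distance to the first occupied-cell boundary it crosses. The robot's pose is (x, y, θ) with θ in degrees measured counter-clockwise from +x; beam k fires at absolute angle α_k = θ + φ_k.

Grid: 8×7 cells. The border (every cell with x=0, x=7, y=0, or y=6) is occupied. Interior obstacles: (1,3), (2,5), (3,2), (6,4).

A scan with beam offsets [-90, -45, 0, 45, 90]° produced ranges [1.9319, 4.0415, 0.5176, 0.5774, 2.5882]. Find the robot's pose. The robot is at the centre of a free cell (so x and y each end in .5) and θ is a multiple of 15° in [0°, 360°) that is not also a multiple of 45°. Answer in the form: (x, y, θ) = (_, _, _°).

(x, y, θ) = (3.5, 1.5, 75°)

The pose lattice has 26·16 = 416 candidates. Test each by forward raycasting.
  (2.5, 3.5, 150°): beam 1 = 2.8868 ≠ 1.9319 ✗
  (6.5, 3.5, 285°): beam 1 = 2.5882 ≠ 1.9319 ✗
  (4.5, 4.5, 15°): beam 1 = 3.6235 ≠ 1.9319 ✗
  (3.5, 3.5, 15°): beam 1 = 0.5176 ≠ 1.9319 ✗
  (1.5, 5.5, 60°): beam 1 = 0.5774 ≠ 1.9319 ✗
  …
  (3.5, 1.5, 75°): r_1=1.9319, r_2=4.0415, r_3=0.5176, r_4=0.5774, r_5=2.5882 — all match ✓
Unique over the lattice → pose = (3.5, 1.5, 75°).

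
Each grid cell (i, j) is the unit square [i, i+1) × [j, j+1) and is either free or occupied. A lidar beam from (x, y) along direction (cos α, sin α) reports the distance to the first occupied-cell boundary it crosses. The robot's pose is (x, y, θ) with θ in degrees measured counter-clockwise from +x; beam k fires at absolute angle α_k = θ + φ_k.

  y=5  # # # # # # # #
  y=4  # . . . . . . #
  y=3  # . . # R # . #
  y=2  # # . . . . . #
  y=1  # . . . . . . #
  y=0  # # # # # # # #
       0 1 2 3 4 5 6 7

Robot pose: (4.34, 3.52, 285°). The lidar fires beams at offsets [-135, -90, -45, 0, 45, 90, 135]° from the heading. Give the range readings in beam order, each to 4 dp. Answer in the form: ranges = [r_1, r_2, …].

beam 1: φ=-135°, α=150°
  cosα=-0.8660 sinα=0.5000 | (4,3) | tMaxX 0.3926 tMaxY 0.9600 | tΔX 1.1547 tΔY 2.0000
    t=0.3926 [x] (3,3) — stop
  → r_1 = 0.3926
beam 2: φ=-90°, α=195°
  cosα=-0.9659 sinα=-0.2588 | (4,3) | tMaxX 0.3520 tMaxY 2.0091 | tΔX 1.0353 tΔY 3.8637
    t=0.3520 [x] (3,3) — stop
  → r_2 = 0.3520
beam 3: φ=-45°, α=240°
  cosα=-0.5000 sinα=-0.8660 | (4,3) | tMaxX 0.6800 tMaxY 0.6004 | tΔX 2.0000 tΔY 1.1547
    t=0.6004 [y] (4,2)
    t=0.6800 [x] (3,2)
    t=1.7551 [y] (3,1)
    t=2.6800 [x] (2,1)
    t=2.9098 [y] (2,0) — stop
  → r_3 = 2.9098
beam 4: φ=0°, α=285°
  cosα=0.2588 sinα=-0.9659 | (4,3) | tMaxX 2.5500 tMaxY 0.5383 | tΔX 3.8637 tΔY 1.0353
    t=0.5383 [y] (4,2)
    t=1.5736 [y] (4,1)
    t=2.5500 [x] (5,1)
    t=2.6089 [y] (5,0) — stop
  → r_4 = 2.6089
beam 5: φ=45°, α=330°
  cosα=0.8660 sinα=-0.5000 | (4,3) | tMaxX 0.7621 tMaxY 1.0400 | tΔX 1.1547 tΔY 2.0000
    t=0.7621 [x] (5,3) — stop
  → r_5 = 0.7621
beam 6: φ=90°, α=15°
  cosα=0.9659 sinα=0.2588 | (4,3) | tMaxX 0.6833 tMaxY 1.8546 | tΔX 1.0353 tΔY 3.8637
    t=0.6833 [x] (5,3) — stop
  → r_6 = 0.6833
beam 7: φ=135°, α=60°
  cosα=0.5000 sinα=0.8660 | (4,3) | tMaxX 1.3200 tMaxY 0.5543 | tΔX 2.0000 tΔY 1.1547
    t=0.5543 [y] (4,4)
    t=1.3200 [x] (5,4)
    t=1.7090 [y] (5,5) — stop
  → r_7 = 1.7090

ranges = [0.3926, 0.3520, 2.9098, 2.6089, 0.7621, 0.6833, 1.7090]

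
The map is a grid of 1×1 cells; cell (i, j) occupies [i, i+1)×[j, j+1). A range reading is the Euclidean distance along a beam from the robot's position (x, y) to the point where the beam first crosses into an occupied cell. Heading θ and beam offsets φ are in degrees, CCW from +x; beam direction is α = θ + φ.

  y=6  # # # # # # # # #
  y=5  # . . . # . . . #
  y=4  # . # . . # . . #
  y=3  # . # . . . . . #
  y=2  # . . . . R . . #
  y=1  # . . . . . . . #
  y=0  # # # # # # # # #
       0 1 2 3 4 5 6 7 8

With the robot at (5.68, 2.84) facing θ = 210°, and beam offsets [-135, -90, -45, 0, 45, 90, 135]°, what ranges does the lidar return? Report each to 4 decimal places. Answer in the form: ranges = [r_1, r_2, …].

beam 1: φ=-135°, α=75°
  cosα=0.2588 sinα=0.9659 | (5,2) | tMaxX 1.2364 tMaxY 0.1656 | tΔX 3.8637 tΔY 1.0353
    t=0.1656 [y] (5,3)
    t=1.2009 [y] (5,4) — stop
  → r_1 = 1.2009
beam 2: φ=-90°, α=120°
  cosα=-0.5000 sinα=0.8660 | (5,2) | tMaxX 1.3600 tMaxY 0.1848 | tΔX 2.0000 tΔY 1.1547
    t=0.1848 [y] (5,3)
    t=1.3395 [y] (5,4) — stop
  → r_2 = 1.3395
beam 3: φ=-45°, α=165°
  cosα=-0.9659 sinα=0.2588 | (5,2) | tMaxX 0.7040 tMaxY 0.6182 | tΔX 1.0353 tΔY 3.8637
    t=0.6182 [y] (5,3)
    t=0.7040 [x] (4,3)
    t=1.7393 [x] (3,3)
    t=2.7745 [x] (2,3) — stop
  → r_3 = 2.7745
beam 4: φ=0°, α=210°
  cosα=-0.8660 sinα=-0.5000 | (5,2) | tMaxX 0.7852 tMaxY 1.6800 | tΔX 1.1547 tΔY 2.0000
    t=0.7852 [x] (4,2)
    t=1.6800 [y] (4,1)
    t=1.9399 [x] (3,1)
    t=3.0946 [x] (2,1)
    t=3.6800 [y] (2,0) — stop
  → r_4 = 3.6800
beam 5: φ=45°, α=255°
  cosα=-0.2588 sinα=-0.9659 | (5,2) | tMaxX 2.6273 tMaxY 0.8696 | tΔX 3.8637 tΔY 1.0353
    t=0.8696 [y] (5,1)
    t=1.9049 [y] (5,0) — stop
  → r_5 = 1.9049
beam 6: φ=90°, α=300°
  cosα=0.5000 sinα=-0.8660 | (5,2) | tMaxX 0.6400 tMaxY 0.9699 | tΔX 2.0000 tΔY 1.1547
    t=0.6400 [x] (6,2)
    t=0.9699 [y] (6,1)
    t=2.1246 [y] (6,0) — stop
  → r_6 = 2.1246
beam 7: φ=135°, α=345°
  cosα=0.9659 sinα=-0.2588 | (5,2) | tMaxX 0.3313 tMaxY 3.2455 | tΔX 1.0353 tΔY 3.8637
    t=0.3313 [x] (6,2)
    t=1.3666 [x] (7,2)
    t=2.4018 [x] (8,2) — stop
  → r_7 = 2.4018

ranges = [1.2009, 1.3395, 2.7745, 3.6800, 1.9049, 2.1246, 2.4018]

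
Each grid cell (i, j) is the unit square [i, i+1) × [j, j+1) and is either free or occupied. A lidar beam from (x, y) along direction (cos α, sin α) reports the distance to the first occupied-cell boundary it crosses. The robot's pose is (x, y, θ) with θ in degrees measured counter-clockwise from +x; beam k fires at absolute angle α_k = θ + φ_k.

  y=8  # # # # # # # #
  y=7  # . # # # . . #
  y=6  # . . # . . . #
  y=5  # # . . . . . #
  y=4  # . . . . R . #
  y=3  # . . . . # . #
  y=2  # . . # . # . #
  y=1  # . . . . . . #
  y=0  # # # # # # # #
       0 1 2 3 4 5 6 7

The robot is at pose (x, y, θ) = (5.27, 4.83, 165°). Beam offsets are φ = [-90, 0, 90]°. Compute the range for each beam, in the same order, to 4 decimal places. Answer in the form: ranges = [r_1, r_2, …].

beam 1: φ=-90°, α=75°
  d=(0.2588,0.9659)  start (5,4)  tX=2.8205 tY=0.1760  stride 1/|dx|=3.8637 1/|dy|=1.0353
    cross y-line → (5,5), t=0.1760
    cross y-line → (5,6), t=1.2113
    cross y-line → (5,7), t=2.2465
    cross x-line → (6,7), t=2.8205
    cross y-line → (6,8), t=3.2818 (wall)
  → r_1 = 3.2818
beam 2: φ=0°, α=165°
  d=(-0.9659,0.2588)  start (5,4)  tX=0.2795 tY=0.6568  stride 1/|dx|=1.0353 1/|dy|=3.8637
    cross x-line → (4,4), t=0.2795
    cross y-line → (4,5), t=0.6568
    cross x-line → (3,5), t=1.3148
    cross x-line → (2,5), t=2.3501
    cross x-line → (1,5), t=3.3854 (wall)
  → r_2 = 3.3854
beam 3: φ=90°, α=255°
  d=(-0.2588,-0.9659)  start (5,4)  tX=1.0432 tY=0.8593  stride 1/|dx|=3.8637 1/|dy|=1.0353
    cross y-line → (5,3), t=0.8593 (wall)
  → r_3 = 0.8593

ranges = [3.2818, 3.3854, 0.8593]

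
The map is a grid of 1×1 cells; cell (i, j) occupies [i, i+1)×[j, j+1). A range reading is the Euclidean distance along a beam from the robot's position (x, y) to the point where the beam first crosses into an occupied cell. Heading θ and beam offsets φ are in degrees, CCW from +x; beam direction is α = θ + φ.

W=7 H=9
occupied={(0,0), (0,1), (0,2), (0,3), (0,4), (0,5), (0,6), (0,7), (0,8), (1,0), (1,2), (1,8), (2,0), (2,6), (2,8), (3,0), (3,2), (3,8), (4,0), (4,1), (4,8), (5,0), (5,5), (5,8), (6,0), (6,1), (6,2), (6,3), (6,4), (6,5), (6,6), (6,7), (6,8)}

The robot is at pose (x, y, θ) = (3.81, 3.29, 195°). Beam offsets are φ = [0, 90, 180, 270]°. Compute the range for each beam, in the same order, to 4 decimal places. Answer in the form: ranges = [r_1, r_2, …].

beam 1: φ=0°, α=195°
  direction (-0.9659, -0.2588); cell (3,3); t to first gridline: x 0.8386, y 1.1205 (then +1.0353 / +3.8637)
    (2,3) via x @ 0.8386
    (2,2) via y @ 1.1205
    (1,2) via x @ 1.8738  # hit
  → r_1 = 1.8738
beam 2: φ=90°, α=285°
  direction (0.2588, -0.9659); cell (3,3); t to first gridline: x 0.7341, y 0.3002 (then +3.8637 / +1.0353)
    (3,2) via y @ 0.3002  # hit
  → r_2 = 0.3002
beam 3: φ=180°, α=15°
  direction (0.9659, 0.2588); cell (3,3); t to first gridline: x 0.1967, y 2.7432 (then +1.0353 / +3.8637)
    (4,3) via x @ 0.1967
    (5,3) via x @ 1.2320
    (6,3) via x @ 2.2673  # hit
  → r_3 = 2.2673
beam 4: φ=270°, α=105°
  direction (-0.2588, 0.9659); cell (3,3); t to first gridline: x 3.1296, y 0.7350 (then +3.8637 / +1.0353)
    (3,4) via y @ 0.7350
    (3,5) via y @ 1.7703
    (3,6) via y @ 2.8056
    (2,6) via x @ 3.1296  # hit
  → r_4 = 3.1296

ranges = [1.8738, 0.3002, 2.2673, 3.1296]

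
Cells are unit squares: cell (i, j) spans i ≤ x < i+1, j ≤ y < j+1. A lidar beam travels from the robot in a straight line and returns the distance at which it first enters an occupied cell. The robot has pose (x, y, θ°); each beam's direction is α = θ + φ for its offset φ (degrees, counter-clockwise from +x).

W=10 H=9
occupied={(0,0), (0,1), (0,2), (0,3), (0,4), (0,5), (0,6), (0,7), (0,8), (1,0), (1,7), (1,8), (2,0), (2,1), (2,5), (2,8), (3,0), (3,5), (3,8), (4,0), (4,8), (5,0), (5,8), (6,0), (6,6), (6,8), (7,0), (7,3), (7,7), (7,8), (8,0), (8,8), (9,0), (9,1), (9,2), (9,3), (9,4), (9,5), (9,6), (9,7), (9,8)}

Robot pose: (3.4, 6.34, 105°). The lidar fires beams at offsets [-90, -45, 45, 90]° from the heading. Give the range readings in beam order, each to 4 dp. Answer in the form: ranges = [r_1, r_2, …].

beam 1: φ=-90°, α=15°
  direction (0.9659, 0.2588); cell (3,6); t to first gridline: x 0.6212, y 2.5500 (then +1.0353 / +3.8637)
    (4,6) via x @ 0.6212
    (5,6) via x @ 1.6564
    (5,7) via y @ 2.5500
    (6,7) via x @ 2.6917
    (7,7) via x @ 3.7270  # hit
  → r_1 = 3.7270
beam 2: φ=-45°, α=60°
  direction (0.5000, 0.8660); cell (3,6); t to first gridline: x 1.2000, y 0.7621 (then +2.0000 / +1.1547)
    (3,7) via y @ 0.7621
    (4,7) via x @ 1.2000
    (4,8) via y @ 1.9168  # hit
  → r_2 = 1.9168
beam 3: φ=45°, α=150°
  direction (-0.8660, 0.5000); cell (3,6); t to first gridline: x 0.4619, y 1.3200 (then +1.1547 / +2.0000)
    (2,6) via x @ 0.4619
    (2,7) via y @ 1.3200
    (1,7) via x @ 1.6166  # hit
  → r_3 = 1.6166
beam 4: φ=90°, α=195°
  direction (-0.9659, -0.2588); cell (3,6); t to first gridline: x 0.4141, y 1.3137 (then +1.0353 / +3.8637)
    (2,6) via x @ 0.4141
    (2,5) via y @ 1.3137  # hit
  → r_4 = 1.3137

ranges = [3.7270, 1.9168, 1.6166, 1.3137]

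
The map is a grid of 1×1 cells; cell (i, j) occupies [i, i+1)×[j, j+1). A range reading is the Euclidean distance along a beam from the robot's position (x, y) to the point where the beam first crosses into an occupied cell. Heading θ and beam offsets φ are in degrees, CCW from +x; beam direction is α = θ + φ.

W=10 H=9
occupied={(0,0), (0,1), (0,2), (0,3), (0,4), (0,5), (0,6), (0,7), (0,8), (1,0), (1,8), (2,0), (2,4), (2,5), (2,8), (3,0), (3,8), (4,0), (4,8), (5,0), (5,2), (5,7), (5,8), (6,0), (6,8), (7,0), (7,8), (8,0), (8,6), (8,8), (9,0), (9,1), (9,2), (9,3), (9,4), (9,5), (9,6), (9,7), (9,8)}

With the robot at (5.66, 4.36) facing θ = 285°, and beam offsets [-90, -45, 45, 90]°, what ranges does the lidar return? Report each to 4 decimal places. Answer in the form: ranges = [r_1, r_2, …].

beam 1: φ=-90°, α=195°
  direction (-0.9659, -0.2588); cell (5,4); t to first gridline: x 0.6833, y 1.3909 (then +1.0353 / +3.8637)
    (4,4) via x @ 0.6833
    (4,3) via y @ 1.3909
    (3,3) via x @ 1.7186
    (2,3) via x @ 2.7538
    (1,3) via x @ 3.7891
    (0,3) via x @ 4.8244  # hit
  → r_1 = 4.8244
beam 2: φ=-45°, α=240°
  direction (-0.5000, -0.8660); cell (5,4); t to first gridline: x 1.3200, y 0.4157 (then +2.0000 / +1.1547)
    (5,3) via y @ 0.4157
    (4,3) via x @ 1.3200
    (4,2) via y @ 1.5704
    (4,1) via y @ 2.7251
    (3,1) via x @ 3.3200
    (3,0) via y @ 3.8798  # hit
  → r_2 = 3.8798
beam 3: φ=45°, α=330°
  direction (0.8660, -0.5000); cell (5,4); t to first gridline: x 0.3926, y 0.7200 (then +1.1547 / +2.0000)
    (6,4) via x @ 0.3926
    (6,3) via y @ 0.7200
    (7,3) via x @ 1.5473
    (8,3) via x @ 2.7020
    (8,2) via y @ 2.7200
    (9,2) via x @ 3.8567  # hit
  → r_3 = 3.8567
beam 4: φ=90°, α=15°
  direction (0.9659, 0.2588); cell (5,4); t to first gridline: x 0.3520, y 2.4728 (then +1.0353 / +3.8637)
    (6,4) via x @ 0.3520
    (7,4) via x @ 1.3873
    (8,4) via x @ 2.4225
    (8,5) via y @ 2.4728
    (9,5) via x @ 3.4578  # hit
  → r_4 = 3.4578

ranges = [4.8244, 3.8798, 3.8567, 3.4578]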